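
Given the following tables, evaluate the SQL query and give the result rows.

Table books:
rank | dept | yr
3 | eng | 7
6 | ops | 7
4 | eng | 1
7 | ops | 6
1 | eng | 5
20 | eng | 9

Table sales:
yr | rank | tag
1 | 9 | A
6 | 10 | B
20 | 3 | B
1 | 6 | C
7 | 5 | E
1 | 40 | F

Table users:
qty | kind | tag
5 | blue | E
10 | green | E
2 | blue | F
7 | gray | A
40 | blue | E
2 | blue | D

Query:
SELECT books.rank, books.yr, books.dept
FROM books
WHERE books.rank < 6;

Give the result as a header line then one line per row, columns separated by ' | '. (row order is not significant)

After WHERE (3 rows):
books.rank | books.dept | books.yr
3 | eng | 7
4 | eng | 1
1 | eng | 5
After SELECT (3 rows):
books.rank | books.yr | books.dept
3 | 7 | eng
4 | 1 | eng
1 | 5 | eng

== RESULT ==
books.rank | books.yr | books.dept
3 | 7 | eng
4 | 1 | eng
1 | 5 | eng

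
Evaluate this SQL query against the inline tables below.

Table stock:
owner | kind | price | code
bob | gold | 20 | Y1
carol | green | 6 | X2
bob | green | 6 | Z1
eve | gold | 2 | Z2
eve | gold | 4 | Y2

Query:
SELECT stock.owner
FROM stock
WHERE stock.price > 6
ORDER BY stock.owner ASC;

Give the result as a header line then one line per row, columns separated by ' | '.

== RESULT ==
stock.owner
bob

Derivation:
After WHERE (1 rows):
stock.owner | stock.kind | stock.price | stock.code
bob | gold | 20 | Y1
After SELECT (1 rows):
stock.owner
bob
After ORDER BY (1 rows):
stock.owner
bob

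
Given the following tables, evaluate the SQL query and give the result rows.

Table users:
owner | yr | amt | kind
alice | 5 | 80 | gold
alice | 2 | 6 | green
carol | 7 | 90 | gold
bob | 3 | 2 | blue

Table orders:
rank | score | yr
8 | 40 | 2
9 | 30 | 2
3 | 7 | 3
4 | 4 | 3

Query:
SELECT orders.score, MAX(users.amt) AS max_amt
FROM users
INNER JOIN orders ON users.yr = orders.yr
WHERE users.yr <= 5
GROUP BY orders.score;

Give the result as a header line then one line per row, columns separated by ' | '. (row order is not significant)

== RESULT ==
orders.score | max_amt
40 | 6
30 | 6
7 | 2
4 | 2

Derivation:
After JOIN orders (4 rows):
users.owner | users.yr | users.amt | users.kind | orders.rank | orders.score | orders.yr
alice | 2 | 6 | green | 8 | 40 | 2
alice | 2 | 6 | green | 9 | 30 | 2
bob | 3 | 2 | blue | 3 | 7 | 3
bob | 3 | 2 | blue | 4 | 4 | 3
After WHERE (4 rows):
users.owner | users.yr | users.amt | users.kind | orders.rank | orders.score | orders.yr
alice | 2 | 6 | green | 8 | 40 | 2
alice | 2 | 6 | green | 9 | 30 | 2
bob | 3 | 2 | blue | 3 | 7 | 3
bob | 3 | 2 | blue | 4 | 4 | 3
After GROUP BY (4 rows):
orders.score | max_amt
40 | 6
30 | 6
7 | 2
4 | 2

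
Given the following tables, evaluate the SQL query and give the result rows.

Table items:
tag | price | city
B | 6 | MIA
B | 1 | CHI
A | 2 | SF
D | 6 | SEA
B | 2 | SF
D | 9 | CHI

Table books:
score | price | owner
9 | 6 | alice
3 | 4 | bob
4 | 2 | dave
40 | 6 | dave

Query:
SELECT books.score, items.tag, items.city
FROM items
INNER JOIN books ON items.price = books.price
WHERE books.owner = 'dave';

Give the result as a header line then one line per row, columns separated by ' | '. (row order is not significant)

== RESULT ==
books.score | items.tag | items.city
40 | B | MIA
4 | A | SF
40 | D | SEA
4 | B | SF

Derivation:
After JOIN books (6 rows):
items.tag | items.price | items.city | books.score | books.price | books.owner
B | 6 | MIA | 9 | 6 | alice
B | 6 | MIA | 40 | 6 | dave
A | 2 | SF | 4 | 2 | dave
D | 6 | SEA | 9 | 6 | alice
D | 6 | SEA | 40 | 6 | dave
B | 2 | SF | 4 | 2 | dave
After WHERE (4 rows):
items.tag | items.price | items.city | books.score | books.price | books.owner
B | 6 | MIA | 40 | 6 | dave
A | 2 | SF | 4 | 2 | dave
D | 6 | SEA | 40 | 6 | dave
B | 2 | SF | 4 | 2 | dave
After SELECT (4 rows):
books.score | items.tag | items.city
40 | B | MIA
4 | A | SF
40 | D | SEA
4 | B | SF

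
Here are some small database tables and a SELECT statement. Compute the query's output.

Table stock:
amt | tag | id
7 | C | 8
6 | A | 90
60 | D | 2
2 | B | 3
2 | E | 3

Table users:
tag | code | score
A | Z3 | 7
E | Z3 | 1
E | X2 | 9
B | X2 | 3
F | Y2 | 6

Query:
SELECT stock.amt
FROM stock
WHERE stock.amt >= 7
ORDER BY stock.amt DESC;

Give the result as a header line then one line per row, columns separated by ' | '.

== RESULT ==
stock.amt
60
7

Derivation:
After WHERE (2 rows):
stock.amt | stock.tag | stock.id
7 | C | 8
60 | D | 2
After SELECT (2 rows):
stock.amt
7
60
After ORDER BY (2 rows):
stock.amt
60
7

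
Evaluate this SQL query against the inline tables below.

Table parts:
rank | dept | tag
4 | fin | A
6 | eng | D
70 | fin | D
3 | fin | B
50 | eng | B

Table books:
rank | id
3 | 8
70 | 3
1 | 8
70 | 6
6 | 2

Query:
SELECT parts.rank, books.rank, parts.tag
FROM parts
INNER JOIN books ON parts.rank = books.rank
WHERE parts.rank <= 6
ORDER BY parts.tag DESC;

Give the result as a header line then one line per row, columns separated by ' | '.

== RESULT ==
parts.rank | books.rank | parts.tag
6 | 6 | D
3 | 3 | B

Derivation:
After JOIN books (4 rows):
parts.rank | parts.dept | parts.tag | books.rank | books.id
6 | eng | D | 6 | 2
70 | fin | D | 70 | 3
70 | fin | D | 70 | 6
3 | fin | B | 3 | 8
After WHERE (2 rows):
parts.rank | parts.dept | parts.tag | books.rank | books.id
6 | eng | D | 6 | 2
3 | fin | B | 3 | 8
After SELECT (2 rows):
parts.rank | books.rank | parts.tag
6 | 6 | D
3 | 3 | B
After ORDER BY (2 rows):
parts.rank | books.rank | parts.tag
6 | 6 | D
3 | 3 | B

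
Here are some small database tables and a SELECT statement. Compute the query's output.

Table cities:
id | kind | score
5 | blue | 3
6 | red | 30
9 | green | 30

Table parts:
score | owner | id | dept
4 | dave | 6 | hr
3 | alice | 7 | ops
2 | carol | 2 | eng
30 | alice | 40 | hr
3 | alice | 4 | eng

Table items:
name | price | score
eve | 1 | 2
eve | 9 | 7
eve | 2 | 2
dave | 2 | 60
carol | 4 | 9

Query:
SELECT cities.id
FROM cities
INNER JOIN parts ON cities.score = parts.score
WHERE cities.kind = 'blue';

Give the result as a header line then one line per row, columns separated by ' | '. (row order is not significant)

== RESULT ==
cities.id
5
5

Derivation:
After JOIN parts (4 rows):
cities.id | cities.kind | cities.score | parts.score | parts.owner | parts.id | parts.dept
5 | blue | 3 | 3 | alice | 7 | ops
5 | blue | 3 | 3 | alice | 4 | eng
6 | red | 30 | 30 | alice | 40 | hr
9 | green | 30 | 30 | alice | 40 | hr
After WHERE (2 rows):
cities.id | cities.kind | cities.score | parts.score | parts.owner | parts.id | parts.dept
5 | blue | 3 | 3 | alice | 7 | ops
5 | blue | 3 | 3 | alice | 4 | eng
After SELECT (2 rows):
cities.id
5
5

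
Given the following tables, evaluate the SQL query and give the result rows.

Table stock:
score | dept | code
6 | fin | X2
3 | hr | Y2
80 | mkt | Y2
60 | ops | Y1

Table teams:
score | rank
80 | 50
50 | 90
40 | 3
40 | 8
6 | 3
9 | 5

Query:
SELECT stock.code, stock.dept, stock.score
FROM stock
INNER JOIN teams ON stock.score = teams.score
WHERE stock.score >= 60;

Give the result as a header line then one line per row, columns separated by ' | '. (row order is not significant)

== RESULT ==
stock.code | stock.dept | stock.score
Y2 | mkt | 80

Derivation:
After JOIN teams (2 rows):
stock.score | stock.dept | stock.code | teams.score | teams.rank
6 | fin | X2 | 6 | 3
80 | mkt | Y2 | 80 | 50
After WHERE (1 rows):
stock.score | stock.dept | stock.code | teams.score | teams.rank
80 | mkt | Y2 | 80 | 50
After SELECT (1 rows):
stock.code | stock.dept | stock.score
Y2 | mkt | 80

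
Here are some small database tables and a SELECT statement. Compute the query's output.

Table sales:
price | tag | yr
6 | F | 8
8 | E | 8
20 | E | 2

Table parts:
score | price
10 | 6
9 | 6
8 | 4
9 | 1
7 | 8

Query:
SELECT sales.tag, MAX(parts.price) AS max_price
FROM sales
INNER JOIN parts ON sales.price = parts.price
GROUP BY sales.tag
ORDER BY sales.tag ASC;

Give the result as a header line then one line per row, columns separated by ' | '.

== RESULT ==
sales.tag | max_price
E | 8
F | 6

Derivation:
After JOIN parts (3 rows):
sales.price | sales.tag | sales.yr | parts.score | parts.price
6 | F | 8 | 10 | 6
6 | F | 8 | 9 | 6
8 | E | 8 | 7 | 8
After GROUP BY (2 rows):
sales.tag | max_price
F | 6
E | 8
After ORDER BY (2 rows):
sales.tag | max_price
E | 8
F | 6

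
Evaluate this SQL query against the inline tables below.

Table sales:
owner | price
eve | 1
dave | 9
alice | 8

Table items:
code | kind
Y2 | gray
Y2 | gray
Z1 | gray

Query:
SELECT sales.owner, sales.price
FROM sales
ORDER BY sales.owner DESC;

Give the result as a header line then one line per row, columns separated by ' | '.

== RESULT ==
sales.owner | sales.price
eve | 1
dave | 9
alice | 8

Derivation:
After SELECT (3 rows):
sales.owner | sales.price
eve | 1
dave | 9
alice | 8
After ORDER BY (3 rows):
sales.owner | sales.price
eve | 1
dave | 9
alice | 8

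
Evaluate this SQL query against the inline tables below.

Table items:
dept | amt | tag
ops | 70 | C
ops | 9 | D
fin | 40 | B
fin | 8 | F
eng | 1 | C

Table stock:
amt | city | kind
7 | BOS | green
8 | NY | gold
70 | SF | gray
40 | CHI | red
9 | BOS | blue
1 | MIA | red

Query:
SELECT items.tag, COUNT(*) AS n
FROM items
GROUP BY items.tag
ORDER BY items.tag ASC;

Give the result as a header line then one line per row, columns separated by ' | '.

== RESULT ==
items.tag | n
B | 1
C | 2
D | 1
F | 1

Derivation:
After GROUP BY (4 rows):
items.tag | n
C | 2
D | 1
B | 1
F | 1
After ORDER BY (4 rows):
items.tag | n
B | 1
C | 2
D | 1
F | 1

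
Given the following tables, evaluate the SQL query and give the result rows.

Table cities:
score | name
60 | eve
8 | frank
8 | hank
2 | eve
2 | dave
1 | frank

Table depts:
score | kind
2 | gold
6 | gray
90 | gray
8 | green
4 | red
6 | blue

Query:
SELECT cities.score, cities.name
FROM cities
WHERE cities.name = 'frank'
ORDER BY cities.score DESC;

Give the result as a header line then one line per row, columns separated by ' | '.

After WHERE (2 rows):
cities.score | cities.name
8 | frank
1 | frank
After SELECT (2 rows):
cities.score | cities.name
8 | frank
1 | frank
After ORDER BY (2 rows):
cities.score | cities.name
8 | frank
1 | frank

== RESULT ==
cities.score | cities.name
8 | frank
1 | frank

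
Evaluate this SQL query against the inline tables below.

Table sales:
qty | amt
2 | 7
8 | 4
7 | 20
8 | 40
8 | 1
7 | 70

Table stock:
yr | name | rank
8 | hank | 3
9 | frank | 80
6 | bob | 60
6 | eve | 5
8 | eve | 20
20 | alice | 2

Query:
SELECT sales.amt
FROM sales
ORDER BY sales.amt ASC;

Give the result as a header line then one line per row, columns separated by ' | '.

== RESULT ==
sales.amt
1
4
7
20
40
70

Derivation:
After SELECT (6 rows):
sales.amt
7
4
20
40
1
70
After ORDER BY (6 rows):
sales.amt
1
4
7
20
40
70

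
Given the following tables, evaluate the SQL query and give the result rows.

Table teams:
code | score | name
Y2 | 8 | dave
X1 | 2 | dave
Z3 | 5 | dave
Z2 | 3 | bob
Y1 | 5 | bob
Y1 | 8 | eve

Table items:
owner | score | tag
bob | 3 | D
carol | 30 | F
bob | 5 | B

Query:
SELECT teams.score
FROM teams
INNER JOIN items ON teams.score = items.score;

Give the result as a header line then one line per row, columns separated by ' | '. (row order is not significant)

== RESULT ==
teams.score
5
3
5

Derivation:
After JOIN items (3 rows):
teams.code | teams.score | teams.name | items.owner | items.score | items.tag
Z3 | 5 | dave | bob | 5 | B
Z2 | 3 | bob | bob | 3 | D
Y1 | 5 | bob | bob | 5 | B
After SELECT (3 rows):
teams.score
5
3
5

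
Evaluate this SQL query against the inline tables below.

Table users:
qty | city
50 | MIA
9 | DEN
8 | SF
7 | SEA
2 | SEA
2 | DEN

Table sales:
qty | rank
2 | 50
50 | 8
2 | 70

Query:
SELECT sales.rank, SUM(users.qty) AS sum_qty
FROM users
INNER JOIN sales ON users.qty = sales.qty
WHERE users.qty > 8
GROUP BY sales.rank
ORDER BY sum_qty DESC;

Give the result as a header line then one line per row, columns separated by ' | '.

After JOIN sales (5 rows):
users.qty | users.city | sales.qty | sales.rank
50 | MIA | 50 | 8
2 | SEA | 2 | 50
2 | SEA | 2 | 70
2 | DEN | 2 | 50
2 | DEN | 2 | 70
After WHERE (1 rows):
users.qty | users.city | sales.qty | sales.rank
50 | MIA | 50 | 8
After GROUP BY (1 rows):
sales.rank | sum_qty
8 | 50
After ORDER BY (1 rows):
sales.rank | sum_qty
8 | 50

== RESULT ==
sales.rank | sum_qty
8 | 50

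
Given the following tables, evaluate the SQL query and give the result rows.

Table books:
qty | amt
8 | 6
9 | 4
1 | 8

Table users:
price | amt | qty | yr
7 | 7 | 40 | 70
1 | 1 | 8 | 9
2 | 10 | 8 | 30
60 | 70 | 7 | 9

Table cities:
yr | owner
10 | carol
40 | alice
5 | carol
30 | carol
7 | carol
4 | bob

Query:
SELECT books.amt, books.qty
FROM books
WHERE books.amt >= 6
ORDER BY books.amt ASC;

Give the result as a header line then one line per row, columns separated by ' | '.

After WHERE (2 rows):
books.qty | books.amt
8 | 6
1 | 8
After SELECT (2 rows):
books.amt | books.qty
6 | 8
8 | 1
After ORDER BY (2 rows):
books.amt | books.qty
6 | 8
8 | 1

== RESULT ==
books.amt | books.qty
6 | 8
8 | 1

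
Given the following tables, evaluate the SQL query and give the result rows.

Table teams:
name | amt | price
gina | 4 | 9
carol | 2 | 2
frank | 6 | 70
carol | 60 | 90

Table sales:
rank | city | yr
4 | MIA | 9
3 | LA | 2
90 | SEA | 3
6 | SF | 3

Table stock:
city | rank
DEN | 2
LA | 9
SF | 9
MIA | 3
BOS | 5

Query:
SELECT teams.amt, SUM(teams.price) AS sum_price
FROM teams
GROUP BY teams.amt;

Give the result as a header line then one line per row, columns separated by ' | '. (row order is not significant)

== RESULT ==
teams.amt | sum_price
4 | 9
2 | 2
6 | 70
60 | 90

Derivation:
After GROUP BY (4 rows):
teams.amt | sum_price
4 | 9
2 | 2
6 | 70
60 | 90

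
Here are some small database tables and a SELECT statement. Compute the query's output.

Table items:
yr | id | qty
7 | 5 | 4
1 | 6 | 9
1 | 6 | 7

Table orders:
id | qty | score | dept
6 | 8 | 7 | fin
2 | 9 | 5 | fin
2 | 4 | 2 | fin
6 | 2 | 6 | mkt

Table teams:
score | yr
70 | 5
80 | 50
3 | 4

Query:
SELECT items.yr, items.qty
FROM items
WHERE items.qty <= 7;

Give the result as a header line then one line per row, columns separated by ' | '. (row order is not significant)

After WHERE (2 rows):
items.yr | items.id | items.qty
7 | 5 | 4
1 | 6 | 7
After SELECT (2 rows):
items.yr | items.qty
7 | 4
1 | 7

== RESULT ==
items.yr | items.qty
7 | 4
1 | 7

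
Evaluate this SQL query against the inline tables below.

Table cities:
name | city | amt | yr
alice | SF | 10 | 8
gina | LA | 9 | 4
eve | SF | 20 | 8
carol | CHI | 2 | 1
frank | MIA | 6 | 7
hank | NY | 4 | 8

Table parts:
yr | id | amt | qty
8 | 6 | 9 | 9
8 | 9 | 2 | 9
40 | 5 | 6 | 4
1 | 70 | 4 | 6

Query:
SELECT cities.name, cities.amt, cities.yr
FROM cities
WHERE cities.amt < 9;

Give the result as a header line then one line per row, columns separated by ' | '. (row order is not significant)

== RESULT ==
cities.name | cities.amt | cities.yr
carol | 2 | 1
frank | 6 | 7
hank | 4 | 8

Derivation:
After WHERE (3 rows):
cities.name | cities.city | cities.amt | cities.yr
carol | CHI | 2 | 1
frank | MIA | 6 | 7
hank | NY | 4 | 8
After SELECT (3 rows):
cities.name | cities.amt | cities.yr
carol | 2 | 1
frank | 6 | 7
hank | 4 | 8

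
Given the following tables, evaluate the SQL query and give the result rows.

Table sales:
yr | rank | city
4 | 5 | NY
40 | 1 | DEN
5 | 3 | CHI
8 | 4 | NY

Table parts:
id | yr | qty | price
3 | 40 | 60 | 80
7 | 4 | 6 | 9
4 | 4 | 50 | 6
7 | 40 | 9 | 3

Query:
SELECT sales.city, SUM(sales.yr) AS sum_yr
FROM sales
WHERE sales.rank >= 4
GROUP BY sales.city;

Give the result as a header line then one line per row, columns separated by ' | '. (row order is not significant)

== RESULT ==
sales.city | sum_yr
NY | 12

Derivation:
After WHERE (2 rows):
sales.yr | sales.rank | sales.city
4 | 5 | NY
8 | 4 | NY
After GROUP BY (1 rows):
sales.city | sum_yr
NY | 12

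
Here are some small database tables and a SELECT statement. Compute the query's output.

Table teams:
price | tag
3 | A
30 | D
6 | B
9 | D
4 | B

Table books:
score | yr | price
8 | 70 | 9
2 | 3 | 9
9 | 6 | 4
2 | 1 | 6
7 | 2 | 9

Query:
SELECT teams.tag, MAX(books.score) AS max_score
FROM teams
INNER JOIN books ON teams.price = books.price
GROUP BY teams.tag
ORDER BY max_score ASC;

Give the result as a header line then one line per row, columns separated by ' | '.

== RESULT ==
teams.tag | max_score
D | 8
B | 9

Derivation:
After JOIN books (5 rows):
teams.price | teams.tag | books.score | books.yr | books.price
6 | B | 2 | 1 | 6
9 | D | 8 | 70 | 9
9 | D | 2 | 3 | 9
9 | D | 7 | 2 | 9
4 | B | 9 | 6 | 4
After GROUP BY (2 rows):
teams.tag | max_score
B | 9
D | 8
After ORDER BY (2 rows):
teams.tag | max_score
D | 8
B | 9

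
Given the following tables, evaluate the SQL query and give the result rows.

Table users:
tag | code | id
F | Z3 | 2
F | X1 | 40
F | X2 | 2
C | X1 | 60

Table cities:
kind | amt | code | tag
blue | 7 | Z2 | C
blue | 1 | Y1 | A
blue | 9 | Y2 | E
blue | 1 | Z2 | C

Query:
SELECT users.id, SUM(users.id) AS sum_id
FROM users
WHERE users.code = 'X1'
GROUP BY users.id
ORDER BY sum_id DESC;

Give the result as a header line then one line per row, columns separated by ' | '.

== RESULT ==
users.id | sum_id
60 | 60
40 | 40

Derivation:
After WHERE (2 rows):
users.tag | users.code | users.id
F | X1 | 40
C | X1 | 60
After GROUP BY (2 rows):
users.id | sum_id
40 | 40
60 | 60
After ORDER BY (2 rows):
users.id | sum_id
60 | 60
40 | 40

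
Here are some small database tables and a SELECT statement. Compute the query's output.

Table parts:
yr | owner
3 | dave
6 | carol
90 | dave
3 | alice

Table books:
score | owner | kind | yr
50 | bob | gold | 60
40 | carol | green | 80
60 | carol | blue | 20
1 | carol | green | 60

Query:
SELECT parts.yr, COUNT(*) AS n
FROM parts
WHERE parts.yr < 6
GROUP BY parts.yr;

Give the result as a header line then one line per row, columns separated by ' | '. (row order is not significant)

== RESULT ==
parts.yr | n
3 | 2

Derivation:
After WHERE (2 rows):
parts.yr | parts.owner
3 | dave
3 | alice
After GROUP BY (1 rows):
parts.yr | n
3 | 2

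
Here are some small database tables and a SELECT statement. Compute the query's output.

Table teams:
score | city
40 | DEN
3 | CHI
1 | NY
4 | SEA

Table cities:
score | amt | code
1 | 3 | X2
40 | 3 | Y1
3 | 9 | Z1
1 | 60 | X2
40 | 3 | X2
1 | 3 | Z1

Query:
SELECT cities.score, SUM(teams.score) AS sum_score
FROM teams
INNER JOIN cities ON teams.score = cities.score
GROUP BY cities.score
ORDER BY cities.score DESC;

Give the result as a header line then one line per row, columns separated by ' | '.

After JOIN cities (6 rows):
teams.score | teams.city | cities.score | cities.amt | cities.code
40 | DEN | 40 | 3 | Y1
40 | DEN | 40 | 3 | X2
3 | CHI | 3 | 9 | Z1
1 | NY | 1 | 3 | X2
1 | NY | 1 | 60 | X2
1 | NY | 1 | 3 | Z1
After GROUP BY (3 rows):
cities.score | sum_score
40 | 80
3 | 3
1 | 3
After ORDER BY (3 rows):
cities.score | sum_score
40 | 80
3 | 3
1 | 3

== RESULT ==
cities.score | sum_score
40 | 80
3 | 3
1 | 3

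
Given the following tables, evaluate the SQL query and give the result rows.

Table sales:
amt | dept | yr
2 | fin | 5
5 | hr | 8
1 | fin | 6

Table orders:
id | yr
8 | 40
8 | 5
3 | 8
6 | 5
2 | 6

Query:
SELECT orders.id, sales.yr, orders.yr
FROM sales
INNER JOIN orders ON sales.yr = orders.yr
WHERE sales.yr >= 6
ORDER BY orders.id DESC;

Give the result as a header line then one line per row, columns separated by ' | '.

After JOIN orders (4 rows):
sales.amt | sales.dept | sales.yr | orders.id | orders.yr
2 | fin | 5 | 8 | 5
2 | fin | 5 | 6 | 5
5 | hr | 8 | 3 | 8
1 | fin | 6 | 2 | 6
After WHERE (2 rows):
sales.amt | sales.dept | sales.yr | orders.id | orders.yr
5 | hr | 8 | 3 | 8
1 | fin | 6 | 2 | 6
After SELECT (2 rows):
orders.id | sales.yr | orders.yr
3 | 8 | 8
2 | 6 | 6
After ORDER BY (2 rows):
orders.id | sales.yr | orders.yr
3 | 8 | 8
2 | 6 | 6

== RESULT ==
orders.id | sales.yr | orders.yr
3 | 8 | 8
2 | 6 | 6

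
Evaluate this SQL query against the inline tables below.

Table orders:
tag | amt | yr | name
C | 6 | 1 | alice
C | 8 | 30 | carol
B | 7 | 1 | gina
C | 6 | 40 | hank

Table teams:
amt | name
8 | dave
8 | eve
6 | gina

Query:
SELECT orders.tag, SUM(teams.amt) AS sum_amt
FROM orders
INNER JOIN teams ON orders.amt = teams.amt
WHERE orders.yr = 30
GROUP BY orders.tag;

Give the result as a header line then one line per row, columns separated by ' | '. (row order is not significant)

== RESULT ==
orders.tag | sum_amt
C | 16

Derivation:
After JOIN teams (4 rows):
orders.tag | orders.amt | orders.yr | orders.name | teams.amt | teams.name
C | 6 | 1 | alice | 6 | gina
C | 8 | 30 | carol | 8 | dave
C | 8 | 30 | carol | 8 | eve
C | 6 | 40 | hank | 6 | gina
After WHERE (2 rows):
orders.tag | orders.amt | orders.yr | orders.name | teams.amt | teams.name
C | 8 | 30 | carol | 8 | dave
C | 8 | 30 | carol | 8 | eve
After GROUP BY (1 rows):
orders.tag | sum_amt
C | 16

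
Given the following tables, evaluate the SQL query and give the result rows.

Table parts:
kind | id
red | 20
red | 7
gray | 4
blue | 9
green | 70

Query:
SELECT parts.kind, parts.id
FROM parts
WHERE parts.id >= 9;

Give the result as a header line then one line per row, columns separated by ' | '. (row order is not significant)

After WHERE (3 rows):
parts.kind | parts.id
red | 20
blue | 9
green | 70
After SELECT (3 rows):
parts.kind | parts.id
red | 20
blue | 9
green | 70

== RESULT ==
parts.kind | parts.id
red | 20
blue | 9
green | 70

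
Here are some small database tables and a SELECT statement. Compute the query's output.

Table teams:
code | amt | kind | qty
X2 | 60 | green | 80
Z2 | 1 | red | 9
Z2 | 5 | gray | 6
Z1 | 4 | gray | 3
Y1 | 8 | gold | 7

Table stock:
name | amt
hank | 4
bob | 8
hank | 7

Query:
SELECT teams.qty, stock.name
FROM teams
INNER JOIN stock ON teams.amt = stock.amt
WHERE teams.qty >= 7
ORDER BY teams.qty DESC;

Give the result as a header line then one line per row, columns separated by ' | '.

After JOIN stock (2 rows):
teams.code | teams.amt | teams.kind | teams.qty | stock.name | stock.amt
Z1 | 4 | gray | 3 | hank | 4
Y1 | 8 | gold | 7 | bob | 8
After WHERE (1 rows):
teams.code | teams.amt | teams.kind | teams.qty | stock.name | stock.amt
Y1 | 8 | gold | 7 | bob | 8
After SELECT (1 rows):
teams.qty | stock.name
7 | bob
After ORDER BY (1 rows):
teams.qty | stock.name
7 | bob

== RESULT ==
teams.qty | stock.name
7 | bob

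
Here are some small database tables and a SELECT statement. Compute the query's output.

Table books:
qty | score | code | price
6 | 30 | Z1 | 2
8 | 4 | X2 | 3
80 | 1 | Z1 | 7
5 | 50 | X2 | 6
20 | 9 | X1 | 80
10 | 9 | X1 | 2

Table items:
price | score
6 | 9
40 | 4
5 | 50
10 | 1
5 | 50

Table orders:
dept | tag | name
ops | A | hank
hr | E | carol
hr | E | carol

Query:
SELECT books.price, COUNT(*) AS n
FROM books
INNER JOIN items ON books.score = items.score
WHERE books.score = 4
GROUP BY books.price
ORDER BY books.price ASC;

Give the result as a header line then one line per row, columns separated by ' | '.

After JOIN items (6 rows):
books.qty | books.score | books.code | books.price | items.price | items.score
8 | 4 | X2 | 3 | 40 | 4
80 | 1 | Z1 | 7 | 10 | 1
5 | 50 | X2 | 6 | 5 | 50
5 | 50 | X2 | 6 | 5 | 50
20 | 9 | X1 | 80 | 6 | 9
10 | 9 | X1 | 2 | 6 | 9
After WHERE (1 rows):
books.qty | books.score | books.code | books.price | items.price | items.score
8 | 4 | X2 | 3 | 40 | 4
After GROUP BY (1 rows):
books.price | n
3 | 1
After ORDER BY (1 rows):
books.price | n
3 | 1

== RESULT ==
books.price | n
3 | 1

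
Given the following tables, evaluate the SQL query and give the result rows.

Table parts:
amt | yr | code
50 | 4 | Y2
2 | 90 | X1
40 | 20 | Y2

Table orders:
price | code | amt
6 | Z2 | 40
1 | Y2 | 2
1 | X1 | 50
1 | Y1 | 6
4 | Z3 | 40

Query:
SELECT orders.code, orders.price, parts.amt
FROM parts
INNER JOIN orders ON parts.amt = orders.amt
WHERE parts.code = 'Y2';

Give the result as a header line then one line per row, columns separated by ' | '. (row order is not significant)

== RESULT ==
orders.code | orders.price | parts.amt
X1 | 1 | 50
Z2 | 6 | 40
Z3 | 4 | 40

Derivation:
After JOIN orders (4 rows):
parts.amt | parts.yr | parts.code | orders.price | orders.code | orders.amt
50 | 4 | Y2 | 1 | X1 | 50
2 | 90 | X1 | 1 | Y2 | 2
40 | 20 | Y2 | 6 | Z2 | 40
40 | 20 | Y2 | 4 | Z3 | 40
After WHERE (3 rows):
parts.amt | parts.yr | parts.code | orders.price | orders.code | orders.amt
50 | 4 | Y2 | 1 | X1 | 50
40 | 20 | Y2 | 6 | Z2 | 40
40 | 20 | Y2 | 4 | Z3 | 40
After SELECT (3 rows):
orders.code | orders.price | parts.amt
X1 | 1 | 50
Z2 | 6 | 40
Z3 | 4 | 40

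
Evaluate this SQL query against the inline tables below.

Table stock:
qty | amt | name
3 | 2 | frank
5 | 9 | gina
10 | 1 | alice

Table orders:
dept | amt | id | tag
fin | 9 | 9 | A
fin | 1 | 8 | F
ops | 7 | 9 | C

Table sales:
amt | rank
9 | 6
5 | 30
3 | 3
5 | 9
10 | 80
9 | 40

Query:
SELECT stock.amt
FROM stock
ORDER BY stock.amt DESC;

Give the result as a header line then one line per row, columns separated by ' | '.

After SELECT (3 rows):
stock.amt
2
9
1
After ORDER BY (3 rows):
stock.amt
9
2
1

== RESULT ==
stock.amt
9
2
1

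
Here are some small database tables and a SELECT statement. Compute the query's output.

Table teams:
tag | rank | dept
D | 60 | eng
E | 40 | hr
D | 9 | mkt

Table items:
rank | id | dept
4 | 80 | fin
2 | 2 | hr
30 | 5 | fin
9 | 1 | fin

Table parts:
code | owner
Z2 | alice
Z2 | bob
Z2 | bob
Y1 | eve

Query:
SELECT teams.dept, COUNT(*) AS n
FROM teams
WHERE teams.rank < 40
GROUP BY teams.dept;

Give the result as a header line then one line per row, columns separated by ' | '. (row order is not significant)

== RESULT ==
teams.dept | n
mkt | 1

Derivation:
After WHERE (1 rows):
teams.tag | teams.rank | teams.dept
D | 9 | mkt
After GROUP BY (1 rows):
teams.dept | n
mkt | 1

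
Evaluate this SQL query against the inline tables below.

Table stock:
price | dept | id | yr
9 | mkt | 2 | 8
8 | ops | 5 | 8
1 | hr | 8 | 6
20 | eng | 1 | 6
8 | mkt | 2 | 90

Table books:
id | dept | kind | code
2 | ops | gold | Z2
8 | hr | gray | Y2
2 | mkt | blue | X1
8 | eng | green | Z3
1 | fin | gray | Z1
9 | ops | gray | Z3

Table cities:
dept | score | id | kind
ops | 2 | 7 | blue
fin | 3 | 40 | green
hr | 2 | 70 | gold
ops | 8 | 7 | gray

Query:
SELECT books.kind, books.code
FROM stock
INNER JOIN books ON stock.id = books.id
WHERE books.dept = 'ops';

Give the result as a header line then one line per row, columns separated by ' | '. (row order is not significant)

After JOIN books (7 rows):
stock.price | stock.dept | stock.id | stock.yr | books.id | books.dept | books.kind | books.code
9 | mkt | 2 | 8 | 2 | ops | gold | Z2
9 | mkt | 2 | 8 | 2 | mkt | blue | X1
1 | hr | 8 | 6 | 8 | hr | gray | Y2
1 | hr | 8 | 6 | 8 | eng | green | Z3
20 | eng | 1 | 6 | 1 | fin | gray | Z1
8 | mkt | 2 | 90 | 2 | ops | gold | Z2
8 | mkt | 2 | 90 | 2 | mkt | blue | X1
After WHERE (2 rows):
stock.price | stock.dept | stock.id | stock.yr | books.id | books.dept | books.kind | books.code
9 | mkt | 2 | 8 | 2 | ops | gold | Z2
8 | mkt | 2 | 90 | 2 | ops | gold | Z2
After SELECT (2 rows):
books.kind | books.code
gold | Z2
gold | Z2

== RESULT ==
books.kind | books.code
gold | Z2
gold | Z2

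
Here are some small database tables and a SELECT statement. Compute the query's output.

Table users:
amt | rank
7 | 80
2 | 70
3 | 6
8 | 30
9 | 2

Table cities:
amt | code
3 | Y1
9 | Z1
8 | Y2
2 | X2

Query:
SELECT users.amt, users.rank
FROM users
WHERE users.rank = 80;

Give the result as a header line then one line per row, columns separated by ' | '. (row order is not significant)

After WHERE (1 rows):
users.amt | users.rank
7 | 80
After SELECT (1 rows):
users.amt | users.rank
7 | 80

== RESULT ==
users.amt | users.rank
7 | 80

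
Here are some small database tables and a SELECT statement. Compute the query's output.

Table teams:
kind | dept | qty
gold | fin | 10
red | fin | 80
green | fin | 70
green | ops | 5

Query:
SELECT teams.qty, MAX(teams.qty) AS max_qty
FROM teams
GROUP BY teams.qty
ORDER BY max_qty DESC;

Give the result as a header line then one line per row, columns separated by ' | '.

== RESULT ==
teams.qty | max_qty
80 | 80
70 | 70
10 | 10
5 | 5

Derivation:
After GROUP BY (4 rows):
teams.qty | max_qty
10 | 10
80 | 80
70 | 70
5 | 5
After ORDER BY (4 rows):
teams.qty | max_qty
80 | 80
70 | 70
10 | 10
5 | 5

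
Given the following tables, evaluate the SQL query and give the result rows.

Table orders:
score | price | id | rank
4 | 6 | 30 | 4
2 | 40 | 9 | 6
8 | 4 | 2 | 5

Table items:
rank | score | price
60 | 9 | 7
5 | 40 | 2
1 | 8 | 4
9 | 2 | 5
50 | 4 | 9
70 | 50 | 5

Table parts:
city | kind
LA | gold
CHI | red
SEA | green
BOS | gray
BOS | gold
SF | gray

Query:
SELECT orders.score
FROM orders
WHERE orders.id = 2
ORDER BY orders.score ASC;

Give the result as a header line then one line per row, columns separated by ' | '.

After WHERE (1 rows):
orders.score | orders.price | orders.id | orders.rank
8 | 4 | 2 | 5
After SELECT (1 rows):
orders.score
8
After ORDER BY (1 rows):
orders.score
8

== RESULT ==
orders.score
8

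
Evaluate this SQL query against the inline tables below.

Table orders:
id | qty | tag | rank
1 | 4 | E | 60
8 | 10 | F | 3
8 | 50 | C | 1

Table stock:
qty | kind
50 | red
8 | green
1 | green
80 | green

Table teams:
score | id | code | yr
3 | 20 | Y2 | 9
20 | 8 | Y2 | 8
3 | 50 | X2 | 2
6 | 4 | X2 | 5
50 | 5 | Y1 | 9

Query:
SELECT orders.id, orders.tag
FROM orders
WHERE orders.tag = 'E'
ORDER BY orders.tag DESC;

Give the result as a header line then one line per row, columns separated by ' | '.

After WHERE (1 rows):
orders.id | orders.qty | orders.tag | orders.rank
1 | 4 | E | 60
After SELECT (1 rows):
orders.id | orders.tag
1 | E
After ORDER BY (1 rows):
orders.id | orders.tag
1 | E

== RESULT ==
orders.id | orders.tag
1 | E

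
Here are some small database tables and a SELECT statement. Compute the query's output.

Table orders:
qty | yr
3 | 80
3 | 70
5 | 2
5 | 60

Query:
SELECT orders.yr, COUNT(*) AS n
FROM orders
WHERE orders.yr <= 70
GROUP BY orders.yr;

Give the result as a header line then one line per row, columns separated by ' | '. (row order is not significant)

== RESULT ==
orders.yr | n
70 | 1
2 | 1
60 | 1

Derivation:
After WHERE (3 rows):
orders.qty | orders.yr
3 | 70
5 | 2
5 | 60
After GROUP BY (3 rows):
orders.yr | n
70 | 1
2 | 1
60 | 1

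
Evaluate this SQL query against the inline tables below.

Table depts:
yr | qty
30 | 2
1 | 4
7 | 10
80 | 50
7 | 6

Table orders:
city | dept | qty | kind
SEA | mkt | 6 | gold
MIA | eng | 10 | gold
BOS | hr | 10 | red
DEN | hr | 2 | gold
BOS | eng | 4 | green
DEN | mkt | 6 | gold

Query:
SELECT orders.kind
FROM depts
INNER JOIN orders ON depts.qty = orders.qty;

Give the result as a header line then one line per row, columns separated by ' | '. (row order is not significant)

== RESULT ==
orders.kind
gold
green
gold
red
gold
gold

Derivation:
After JOIN orders (6 rows):
depts.yr | depts.qty | orders.city | orders.dept | orders.qty | orders.kind
30 | 2 | DEN | hr | 2 | gold
1 | 4 | BOS | eng | 4 | green
7 | 10 | MIA | eng | 10 | gold
7 | 10 | BOS | hr | 10 | red
7 | 6 | SEA | mkt | 6 | gold
7 | 6 | DEN | mkt | 6 | gold
After SELECT (6 rows):
orders.kind
gold
green
gold
red
gold
gold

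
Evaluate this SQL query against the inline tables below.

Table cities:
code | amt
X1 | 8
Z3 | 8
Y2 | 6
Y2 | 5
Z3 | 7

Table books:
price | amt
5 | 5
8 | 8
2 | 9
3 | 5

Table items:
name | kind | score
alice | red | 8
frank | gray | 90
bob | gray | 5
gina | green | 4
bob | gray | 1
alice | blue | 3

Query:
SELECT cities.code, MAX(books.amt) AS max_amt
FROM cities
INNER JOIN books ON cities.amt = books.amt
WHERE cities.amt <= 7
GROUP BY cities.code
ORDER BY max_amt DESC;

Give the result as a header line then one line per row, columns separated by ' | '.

== RESULT ==
cities.code | max_amt
Y2 | 5

Derivation:
After JOIN books (4 rows):
cities.code | cities.amt | books.price | books.amt
X1 | 8 | 8 | 8
Z3 | 8 | 8 | 8
Y2 | 5 | 5 | 5
Y2 | 5 | 3 | 5
After WHERE (2 rows):
cities.code | cities.amt | books.price | books.amt
Y2 | 5 | 5 | 5
Y2 | 5 | 3 | 5
After GROUP BY (1 rows):
cities.code | max_amt
Y2 | 5
After ORDER BY (1 rows):
cities.code | max_amt
Y2 | 5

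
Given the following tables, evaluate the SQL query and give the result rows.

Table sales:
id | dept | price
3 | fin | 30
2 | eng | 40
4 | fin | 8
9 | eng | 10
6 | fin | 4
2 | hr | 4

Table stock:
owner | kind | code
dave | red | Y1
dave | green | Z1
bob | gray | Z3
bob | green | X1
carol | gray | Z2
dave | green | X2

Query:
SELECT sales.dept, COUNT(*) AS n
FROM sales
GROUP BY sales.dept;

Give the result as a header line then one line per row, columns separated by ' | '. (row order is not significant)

After GROUP BY (3 rows):
sales.dept | n
fin | 3
eng | 2
hr | 1

== RESULT ==
sales.dept | n
fin | 3
eng | 2
hr | 1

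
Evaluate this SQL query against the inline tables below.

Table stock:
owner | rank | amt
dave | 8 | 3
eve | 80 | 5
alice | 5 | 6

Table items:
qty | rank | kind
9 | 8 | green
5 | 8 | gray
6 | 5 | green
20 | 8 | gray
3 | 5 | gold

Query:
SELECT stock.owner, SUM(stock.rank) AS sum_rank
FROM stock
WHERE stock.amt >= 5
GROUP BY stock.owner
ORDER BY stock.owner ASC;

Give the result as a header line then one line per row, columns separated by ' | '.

== RESULT ==
stock.owner | sum_rank
alice | 5
eve | 80

Derivation:
After WHERE (2 rows):
stock.owner | stock.rank | stock.amt
eve | 80 | 5
alice | 5 | 6
After GROUP BY (2 rows):
stock.owner | sum_rank
eve | 80
alice | 5
After ORDER BY (2 rows):
stock.owner | sum_rank
alice | 5
eve | 80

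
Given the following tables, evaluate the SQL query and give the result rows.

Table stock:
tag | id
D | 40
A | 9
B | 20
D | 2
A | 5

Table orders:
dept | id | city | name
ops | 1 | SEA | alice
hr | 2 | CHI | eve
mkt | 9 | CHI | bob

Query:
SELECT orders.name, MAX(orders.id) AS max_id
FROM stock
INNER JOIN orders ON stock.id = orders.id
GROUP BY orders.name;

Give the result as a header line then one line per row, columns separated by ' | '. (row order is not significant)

== RESULT ==
orders.name | max_id
bob | 9
eve | 2

Derivation:
After JOIN orders (2 rows):
stock.tag | stock.id | orders.dept | orders.id | orders.city | orders.name
A | 9 | mkt | 9 | CHI | bob
D | 2 | hr | 2 | CHI | eve
After GROUP BY (2 rows):
orders.name | max_id
bob | 9
eve | 2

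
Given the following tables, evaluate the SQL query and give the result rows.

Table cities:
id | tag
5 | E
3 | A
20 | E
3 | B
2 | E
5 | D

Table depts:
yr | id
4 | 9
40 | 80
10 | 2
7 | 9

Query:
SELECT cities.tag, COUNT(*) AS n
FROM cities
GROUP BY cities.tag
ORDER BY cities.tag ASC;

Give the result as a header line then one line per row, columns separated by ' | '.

After GROUP BY (4 rows):
cities.tag | n
E | 3
A | 1
B | 1
D | 1
After ORDER BY (4 rows):
cities.tag | n
A | 1
B | 1
D | 1
E | 3

== RESULT ==
cities.tag | n
A | 1
B | 1
D | 1
E | 3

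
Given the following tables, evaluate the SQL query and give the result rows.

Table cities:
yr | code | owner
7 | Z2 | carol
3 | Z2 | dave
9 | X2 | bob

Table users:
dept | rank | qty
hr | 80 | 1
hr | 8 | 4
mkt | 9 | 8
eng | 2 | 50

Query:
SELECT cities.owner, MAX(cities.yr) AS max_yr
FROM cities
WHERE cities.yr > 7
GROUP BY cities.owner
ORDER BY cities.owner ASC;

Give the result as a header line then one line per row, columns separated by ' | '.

== RESULT ==
cities.owner | max_yr
bob | 9

Derivation:
After WHERE (1 rows):
cities.yr | cities.code | cities.owner
9 | X2 | bob
After GROUP BY (1 rows):
cities.owner | max_yr
bob | 9
After ORDER BY (1 rows):
cities.owner | max_yr
bob | 9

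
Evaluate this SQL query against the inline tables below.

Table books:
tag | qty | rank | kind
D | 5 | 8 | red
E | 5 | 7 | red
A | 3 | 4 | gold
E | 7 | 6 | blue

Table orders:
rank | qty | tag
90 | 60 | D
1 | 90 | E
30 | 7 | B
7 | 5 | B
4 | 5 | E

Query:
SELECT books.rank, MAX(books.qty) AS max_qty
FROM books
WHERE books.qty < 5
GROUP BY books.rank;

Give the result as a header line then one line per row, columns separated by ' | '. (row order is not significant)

== RESULT ==
books.rank | max_qty
4 | 3

Derivation:
After WHERE (1 rows):
books.tag | books.qty | books.rank | books.kind
A | 3 | 4 | gold
After GROUP BY (1 rows):
books.rank | max_qty
4 | 3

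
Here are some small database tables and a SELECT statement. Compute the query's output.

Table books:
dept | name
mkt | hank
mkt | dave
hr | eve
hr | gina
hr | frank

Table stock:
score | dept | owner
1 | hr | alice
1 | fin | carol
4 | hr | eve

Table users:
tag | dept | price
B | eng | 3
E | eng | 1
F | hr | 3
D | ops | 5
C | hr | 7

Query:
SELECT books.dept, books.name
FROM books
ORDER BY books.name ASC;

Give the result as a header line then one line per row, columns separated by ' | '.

== RESULT ==
books.dept | books.name
mkt | dave
hr | eve
hr | frank
hr | gina
mkt | hank

Derivation:
After SELECT (5 rows):
books.dept | books.name
mkt | hank
mkt | dave
hr | eve
hr | gina
hr | frank
After ORDER BY (5 rows):
books.dept | books.name
mkt | dave
hr | eve
hr | frank
hr | gina
mkt | hank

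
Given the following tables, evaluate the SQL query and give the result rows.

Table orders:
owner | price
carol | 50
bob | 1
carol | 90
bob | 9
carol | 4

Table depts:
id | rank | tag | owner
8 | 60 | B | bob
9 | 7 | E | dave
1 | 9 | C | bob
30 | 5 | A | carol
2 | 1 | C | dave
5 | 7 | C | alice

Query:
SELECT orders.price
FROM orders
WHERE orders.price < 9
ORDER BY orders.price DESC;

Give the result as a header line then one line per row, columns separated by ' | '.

== RESULT ==
orders.price
4
1

Derivation:
After WHERE (2 rows):
orders.owner | orders.price
bob | 1
carol | 4
After SELECT (2 rows):
orders.price
1
4
After ORDER BY (2 rows):
orders.price
4
1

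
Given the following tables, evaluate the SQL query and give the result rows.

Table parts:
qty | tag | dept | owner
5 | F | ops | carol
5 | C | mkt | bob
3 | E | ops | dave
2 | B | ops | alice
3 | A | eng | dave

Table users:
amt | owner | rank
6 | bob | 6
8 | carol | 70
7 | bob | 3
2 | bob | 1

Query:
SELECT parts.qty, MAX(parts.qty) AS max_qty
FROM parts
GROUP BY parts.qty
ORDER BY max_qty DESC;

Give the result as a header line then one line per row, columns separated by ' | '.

After GROUP BY (3 rows):
parts.qty | max_qty
5 | 5
3 | 3
2 | 2
After ORDER BY (3 rows):
parts.qty | max_qty
5 | 5
3 | 3
2 | 2

== RESULT ==
parts.qty | max_qty
5 | 5
3 | 3
2 | 2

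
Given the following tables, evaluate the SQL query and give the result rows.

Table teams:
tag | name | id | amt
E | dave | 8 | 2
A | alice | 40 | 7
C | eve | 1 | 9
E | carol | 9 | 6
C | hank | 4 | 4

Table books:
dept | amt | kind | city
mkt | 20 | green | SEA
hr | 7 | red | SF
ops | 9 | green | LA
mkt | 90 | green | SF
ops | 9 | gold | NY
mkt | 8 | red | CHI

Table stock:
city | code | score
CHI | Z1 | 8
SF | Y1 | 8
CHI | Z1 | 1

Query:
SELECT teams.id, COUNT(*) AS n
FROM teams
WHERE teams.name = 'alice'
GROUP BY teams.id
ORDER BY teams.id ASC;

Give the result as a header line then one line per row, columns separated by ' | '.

== RESULT ==
teams.id | n
40 | 1

Derivation:
After WHERE (1 rows):
teams.tag | teams.name | teams.id | teams.amt
A | alice | 40 | 7
After GROUP BY (1 rows):
teams.id | n
40 | 1
After ORDER BY (1 rows):
teams.id | n
40 | 1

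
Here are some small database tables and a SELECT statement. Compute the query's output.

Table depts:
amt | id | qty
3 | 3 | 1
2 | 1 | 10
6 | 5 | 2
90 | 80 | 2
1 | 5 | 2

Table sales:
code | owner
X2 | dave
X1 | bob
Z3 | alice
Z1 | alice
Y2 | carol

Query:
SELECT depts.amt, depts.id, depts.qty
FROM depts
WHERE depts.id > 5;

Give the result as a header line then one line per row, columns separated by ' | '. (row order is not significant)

== RESULT ==
depts.amt | depts.id | depts.qty
90 | 80 | 2

Derivation:
After WHERE (1 rows):
depts.amt | depts.id | depts.qty
90 | 80 | 2
After SELECT (1 rows):
depts.amt | depts.id | depts.qty
90 | 80 | 2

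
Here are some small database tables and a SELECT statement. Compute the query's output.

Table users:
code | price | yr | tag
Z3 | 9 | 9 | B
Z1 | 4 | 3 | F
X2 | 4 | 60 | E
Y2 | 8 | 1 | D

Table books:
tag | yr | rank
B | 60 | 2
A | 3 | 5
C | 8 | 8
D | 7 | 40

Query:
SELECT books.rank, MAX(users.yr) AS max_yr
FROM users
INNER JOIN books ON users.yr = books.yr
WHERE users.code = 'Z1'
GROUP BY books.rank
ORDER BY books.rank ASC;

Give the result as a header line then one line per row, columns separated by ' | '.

After JOIN books (2 rows):
users.code | users.price | users.yr | users.tag | books.tag | books.yr | books.rank
Z1 | 4 | 3 | F | A | 3 | 5
X2 | 4 | 60 | E | B | 60 | 2
After WHERE (1 rows):
users.code | users.price | users.yr | users.tag | books.tag | books.yr | books.rank
Z1 | 4 | 3 | F | A | 3 | 5
After GROUP BY (1 rows):
books.rank | max_yr
5 | 3
After ORDER BY (1 rows):
books.rank | max_yr
5 | 3

== RESULT ==
books.rank | max_yr
5 | 3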